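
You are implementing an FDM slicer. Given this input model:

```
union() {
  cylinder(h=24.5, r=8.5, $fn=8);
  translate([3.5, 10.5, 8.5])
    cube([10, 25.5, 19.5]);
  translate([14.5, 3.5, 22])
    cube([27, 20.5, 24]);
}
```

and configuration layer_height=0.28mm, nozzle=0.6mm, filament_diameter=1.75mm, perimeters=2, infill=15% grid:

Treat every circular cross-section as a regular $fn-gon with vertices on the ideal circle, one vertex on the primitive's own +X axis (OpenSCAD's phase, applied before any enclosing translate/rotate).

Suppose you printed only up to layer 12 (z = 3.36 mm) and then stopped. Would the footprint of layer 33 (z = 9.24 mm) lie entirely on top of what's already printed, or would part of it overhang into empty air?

Compare the two slices. At z = 3.36: the cylinder: section is a regular 8-gon, circumradius r=8.5 (area = (8/2)·8.500²·sin(360°/8) = 204.35 mm²); the cube at (3.5, 10.5) is absent (z outside [8.5, 28]); the cube at (14.5, 3.5) does not reach this height (z outside [22, 46]); Taking the union: only the r=8.5 cylinder is present, so the union is just that shape — area = 204.35 mm². At z = 9.24: the r=8.5 cylinder gives a regular 8-gon of circumradius 8.5 (constant along its height) (area = (8/2)·8.500²·sin(360°/8) = 204.35 mm²); the cube at (3.5, 10.5) (footprint 10×25.5) is included at this height (area 255.00 mm²); the cube at (14.5, 3.5) is not intersected at this z (z outside [22, 46]); Taking the union: the 2 present regions are separate (no shared area or edge), so areas and boundary lengths simply add and each stays a separate island — area = 459.35 mm². Checking containment: at z = 9.24 the cross-section extends beyond the z = 3.36 cross-section by about 255.00 mm².

part overhangs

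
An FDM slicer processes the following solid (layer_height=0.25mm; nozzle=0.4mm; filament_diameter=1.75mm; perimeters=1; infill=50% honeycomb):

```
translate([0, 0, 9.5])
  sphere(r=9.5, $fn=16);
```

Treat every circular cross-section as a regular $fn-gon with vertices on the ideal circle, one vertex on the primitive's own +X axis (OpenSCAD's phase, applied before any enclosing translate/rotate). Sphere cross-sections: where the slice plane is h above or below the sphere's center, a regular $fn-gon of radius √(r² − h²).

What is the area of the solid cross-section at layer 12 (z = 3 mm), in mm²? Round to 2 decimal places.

At z = 3 mm: the r=9.5 sphere contributes a regular 16-gon of circumradius √(9.5²−6.5²) = 6.928 (area = (16/2)·6.928²·sin(360°/16) = 146.95 mm²). Overall, the cross-section is a single solid region. Net area = 146.95 mm².

146.95 mm²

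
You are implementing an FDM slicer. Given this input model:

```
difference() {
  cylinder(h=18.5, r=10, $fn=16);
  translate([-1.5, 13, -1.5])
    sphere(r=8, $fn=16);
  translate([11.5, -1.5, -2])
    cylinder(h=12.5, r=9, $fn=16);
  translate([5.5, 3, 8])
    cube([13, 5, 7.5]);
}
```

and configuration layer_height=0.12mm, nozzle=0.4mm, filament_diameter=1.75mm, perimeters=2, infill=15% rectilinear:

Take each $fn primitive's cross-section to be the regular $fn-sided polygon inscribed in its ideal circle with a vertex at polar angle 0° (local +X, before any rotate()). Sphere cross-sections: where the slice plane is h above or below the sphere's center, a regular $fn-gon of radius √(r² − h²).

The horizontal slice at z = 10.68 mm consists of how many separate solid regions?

1

At z = 10.68 mm: the r=10 cylinder contributes a regular 16-gon of circumradius 10; the sphere at (-1.5, 13) is not intersected at this z (|z−center|=12.180 > r=8); the cylinder at (11.5, -1.5) is absent (z outside [-2, 10.5]); the cube at (5.5, 3) is present — its section is the full 13×5 rectangle; Taking the first minus the rest: starting from the r=10 cylinder, the 13×5 cube at (5.5, 3) partially overlaps it — only the 12.59 mm² overlap (of its 65.00 mm²) is removed, clipping the outline — 1 connected region. The result has 1 disconnected region.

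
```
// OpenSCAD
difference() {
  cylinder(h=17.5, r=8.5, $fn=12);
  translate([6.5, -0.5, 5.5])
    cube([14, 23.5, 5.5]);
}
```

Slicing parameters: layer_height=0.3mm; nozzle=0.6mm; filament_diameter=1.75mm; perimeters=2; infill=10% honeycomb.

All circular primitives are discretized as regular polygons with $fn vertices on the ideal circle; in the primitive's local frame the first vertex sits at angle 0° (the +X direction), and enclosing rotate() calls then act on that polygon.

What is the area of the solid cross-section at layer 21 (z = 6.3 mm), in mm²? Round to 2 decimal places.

At z = 6.3 mm: the r=8.5 cylinder contributes a regular 12-gon of circumradius 8.5 (area = (12/2)·8.500²·sin(360°/12) = 216.75 mm²); the 14×23.5 cube at (6.5, -0.5) contributes its full rectangle (area 329.00 mm²); After the difference (first − rest): starting from the r=8.5 cylinder (216.75 mm²), the 14×23.5 cube at (6.5, -0.5) partially overlaps it — only the 7.42 mm² overlap (of its 329.00 mm²) is removed, clipping the outline — area = 209.33 mm². Overall, the cross-section is a single solid region. Net area = 209.33 mm².

209.33 mm²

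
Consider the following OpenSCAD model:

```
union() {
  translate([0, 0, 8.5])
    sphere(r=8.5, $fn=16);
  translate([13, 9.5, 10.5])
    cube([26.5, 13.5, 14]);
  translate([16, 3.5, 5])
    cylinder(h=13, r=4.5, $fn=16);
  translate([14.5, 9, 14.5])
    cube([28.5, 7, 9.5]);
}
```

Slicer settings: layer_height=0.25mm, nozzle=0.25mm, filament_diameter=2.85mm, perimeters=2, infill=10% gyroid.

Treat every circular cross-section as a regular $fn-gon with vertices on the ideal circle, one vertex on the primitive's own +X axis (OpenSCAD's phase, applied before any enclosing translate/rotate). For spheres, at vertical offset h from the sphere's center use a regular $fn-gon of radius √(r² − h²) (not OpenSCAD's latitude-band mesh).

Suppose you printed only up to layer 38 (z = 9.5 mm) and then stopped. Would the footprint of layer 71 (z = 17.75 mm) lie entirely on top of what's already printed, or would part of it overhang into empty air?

part overhangs

Compare the two slices. At z = 9.5: the r=8.5 sphere contributes a regular 16-gon of circumradius √(8.5²−1²) = 8.441 (area = (16/2)·8.441²·sin(360°/16) = 218.13 mm²); the cube at (13, 9.5) does not reach this height (z outside [10.5, 24.5]); the cylinder at (16, 3.5): section is a regular 16-gon, circumradius r=4.5 (area = (16/2)·4.500²·sin(360°/16) = 61.99 mm²); the cube at (14.5, 9) is absent (z outside [14.5, 24]); Taking the union: the 2 present regions are separate (no shared area or edge), so areas and boundary lengths simply add and each stays a separate island — area = 280.12 mm². At z = 17.75: the sphere is not intersected at this z (|z−center|=9.250 > r=8.5); the cube at (13, 9.5) is present — its section is the full 26.5×13.5 rectangle (area 357.75 mm²); the r=4.5 cylinder at (16, 3.5) contributes a regular 16-gon of circumradius 4.5 (area = (16/2)·4.500²·sin(360°/16) = 61.99 mm²); the cube at (14.5, 9) is present — its section is the full 28.5×7 rectangle (area 199.50 mm²); Combining (union): the regions partially overlap — summed areas 619.24 mm² minus the doubly-counted overlap 162.50 mm² gives 456.74 mm² — area = 456.74 mm². Checking containment: at z = 17.75 the cross-section extends beyond the z = 9.5 cross-section by about 394.75 mm².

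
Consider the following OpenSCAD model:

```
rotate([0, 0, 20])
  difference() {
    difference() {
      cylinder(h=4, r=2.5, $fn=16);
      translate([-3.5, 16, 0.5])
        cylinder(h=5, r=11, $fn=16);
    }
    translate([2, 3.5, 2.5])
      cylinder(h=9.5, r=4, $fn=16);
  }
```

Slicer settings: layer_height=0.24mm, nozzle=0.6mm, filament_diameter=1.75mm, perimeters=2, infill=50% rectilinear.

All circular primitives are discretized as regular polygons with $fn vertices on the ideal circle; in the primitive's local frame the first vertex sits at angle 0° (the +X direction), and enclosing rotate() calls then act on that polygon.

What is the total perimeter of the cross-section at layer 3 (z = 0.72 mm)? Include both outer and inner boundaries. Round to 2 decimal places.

15.61 mm

At z = 0.72 mm: the cylinder: section is a regular 16-gon, circumradius r=2.5 (perimeter = 2·16·2.500·sin(180°/16) = 15.61 mm); the cylinder at (-3.5, 16): section is a regular 16-gon, circumradius r=11 (perimeter = 2·16·11.000·sin(180°/16) = 68.67 mm); Subtracting the remaining from the first: starting from the r=2.5 cylinder, the r=11 cylinder at (-3.5, 16) misses the remaining region (no effect) — boundary = 15.61 mm; the cylinder at (2, 3.5) is absent (z outside [2.5, 12]); Taking the first minus the rest: none of the subtracted shapes is present at this height, so that combined region is unchanged — boundary = 15.61 mm; (whole slice rotated 20° about Z — lengths, areas and connectivity unchanged). Overall, the cross-section is a single solid region. Total boundary length (outer) = 15.61 mm.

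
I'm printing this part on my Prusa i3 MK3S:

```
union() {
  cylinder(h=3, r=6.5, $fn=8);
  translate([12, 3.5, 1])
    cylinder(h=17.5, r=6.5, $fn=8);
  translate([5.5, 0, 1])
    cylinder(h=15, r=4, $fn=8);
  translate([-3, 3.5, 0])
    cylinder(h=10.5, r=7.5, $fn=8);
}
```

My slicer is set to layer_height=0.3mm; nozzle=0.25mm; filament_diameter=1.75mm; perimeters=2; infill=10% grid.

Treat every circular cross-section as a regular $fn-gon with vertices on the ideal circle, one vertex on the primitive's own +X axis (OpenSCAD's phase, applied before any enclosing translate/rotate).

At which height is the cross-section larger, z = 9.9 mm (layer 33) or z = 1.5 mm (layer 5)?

layer 5 (z = 1.5 mm)

Layer 33 (z = 9.9): the cylinder is not intersected at this z (z outside [0, 3]); the cylinder at (12, 3.5): section is a regular 8-gon, circumradius r=6.5 (area = (8/2)·6.500²·sin(360°/8) = 119.50 mm²); the cylinder at (5.5, 0): section is a regular 8-gon, circumradius r=4 (area = (8/2)·4.000²·sin(360°/8) = 45.25 mm²); the r=7.5 cylinder at (-3, 3.5) contributes a regular 8-gon of circumradius 7.5 (area = (8/2)·7.500²·sin(360°/8) = 159.10 mm²); Merging all regions: the regions partially overlap — summed areas 323.85 mm² minus the doubly-counted overlap 17.94 mm² gives 305.92 mm² — area = 305.92 mm². So its area = 305.92 mm². Layer 5 (z = 1.5): the r=6.5 cylinder contributes a regular 8-gon of circumradius 6.5 (area = (8/2)·6.500²·sin(360°/8) = 119.50 mm²); the cylinder at (12, 3.5): section is a regular 8-gon, circumradius r=6.5 (area = (8/2)·6.500²·sin(360°/8) = 119.50 mm²); the r=4 cylinder at (5.5, 0) gives a regular 8-gon of circumradius 4 (constant along its height) (area = (8/2)·4.000²·sin(360°/8) = 45.25 mm²); the r=7.5 cylinder at (-3, 3.5) gives a regular 8-gon of circumradius 7.5 (constant along its height) (area = (8/2)·7.500²·sin(360°/8) = 159.10 mm²); Merging all regions: the regions partially overlap — summed areas 443.36 mm² minus the doubly-counted overlap 113.63 mm² gives 329.73 mm² — area = 329.73 mm². So its area = 329.73 mm². Layer 5 is larger (329.73 vs 305.92 mm²).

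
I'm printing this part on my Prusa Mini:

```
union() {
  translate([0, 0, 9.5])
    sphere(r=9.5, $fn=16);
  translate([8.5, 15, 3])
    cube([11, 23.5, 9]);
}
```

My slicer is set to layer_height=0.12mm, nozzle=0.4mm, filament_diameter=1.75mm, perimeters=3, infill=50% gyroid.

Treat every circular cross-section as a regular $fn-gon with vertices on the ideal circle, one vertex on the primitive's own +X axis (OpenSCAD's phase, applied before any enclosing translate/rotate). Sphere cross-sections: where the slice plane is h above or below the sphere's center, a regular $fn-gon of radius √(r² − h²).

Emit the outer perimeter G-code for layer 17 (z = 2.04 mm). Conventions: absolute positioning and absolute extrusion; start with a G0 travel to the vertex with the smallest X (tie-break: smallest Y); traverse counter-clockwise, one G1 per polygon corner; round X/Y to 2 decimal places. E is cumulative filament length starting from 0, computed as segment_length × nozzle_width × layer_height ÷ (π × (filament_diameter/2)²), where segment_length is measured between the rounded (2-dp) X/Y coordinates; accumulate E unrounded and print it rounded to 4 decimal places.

G0 X-5.88 Y0.00 Z2.04
G1 X-5.43 Y-2.25 E0.0458
G1 X-4.16 Y-4.16 E0.0916
G1 X-2.25 Y-5.43 E0.1373
G1 X0.00 Y-5.88 E0.1831
G1 X2.25 Y-5.43 E0.2289
G1 X4.16 Y-4.16 E0.2747
G1 X5.43 Y-2.25 E0.3205
G1 X5.88 Y0.00 E0.3663
G1 X5.43 Y2.25 E0.4120
G1 X4.16 Y4.16 E0.4578
G1 X2.25 Y5.43 E0.5036
G1 X0.00 Y5.88 E0.5494
G1 X-2.25 Y5.43 E0.5952
G1 X-4.16 Y4.16 E0.6409
G1 X-5.43 Y2.25 E0.6867
G1 X-5.88 Y0.00 E0.7325

At z = 2.04 mm: the sphere: section is a regular 16-gon, circumradius = √(r²−h²) = √(9.5²−7.46²) = 5.882; the cube at (8.5, 15) does not reach this height (z outside [3, 12]); Merging all regions: only the r=9.5 sphere is present, so the union is just that shape — 1 connected region. The outline is a single polygon with 16 vertices. Extrusion per mm of travel: 0.4 × 0.12 / (π × 0.875²) = 0.019956. Accumulating E over each segment gives final E = 0.7325.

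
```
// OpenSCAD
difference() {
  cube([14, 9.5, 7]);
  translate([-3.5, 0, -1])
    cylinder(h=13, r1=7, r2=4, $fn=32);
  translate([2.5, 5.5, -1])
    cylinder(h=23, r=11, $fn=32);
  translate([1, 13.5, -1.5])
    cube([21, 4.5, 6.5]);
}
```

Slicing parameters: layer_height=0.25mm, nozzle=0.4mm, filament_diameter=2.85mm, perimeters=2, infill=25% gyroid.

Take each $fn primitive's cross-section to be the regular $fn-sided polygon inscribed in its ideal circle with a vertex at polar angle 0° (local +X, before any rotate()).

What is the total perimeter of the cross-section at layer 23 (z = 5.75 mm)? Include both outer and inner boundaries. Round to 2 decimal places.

22.67 mm

At z = 5.75 mm: the 14×9.5 cube contributes its full rectangle (perimeter 47.00 mm); the cone at (-3.5, 0): at t=0.519 of its height the radius interpolates to r₁+(r₂−r₁)t = 5.442, giving a regular 32-gon of that circumradius (perimeter = 2·32·5.442·sin(180°/32) = 34.14 mm); the r=11 cylinder at (2.5, 5.5) gives a regular 32-gon of circumradius 11 (constant along its height) (perimeter = 2·32·11.000·sin(180°/32) = 69.00 mm); the cube at (1, 13.5) does not reach this height (z outside [-1.5, 5]); Taking the first minus the rest: starting from the 14×9.5 cube, the cone at (-3.5, 0) partially overlaps it — only the 5.54 mm² overlap (of its 92.45 mm²) is removed, clipping the outline; the r=11 cylinder at (2.5, 5.5) partially overlaps it — only the 118.73 mm² overlap (of its 377.69 mm²) is removed, clipping the outline — boundary = 22.67 mm. Overall, the cross-section is a single solid region. Total boundary length (outer) = 22.67 mm.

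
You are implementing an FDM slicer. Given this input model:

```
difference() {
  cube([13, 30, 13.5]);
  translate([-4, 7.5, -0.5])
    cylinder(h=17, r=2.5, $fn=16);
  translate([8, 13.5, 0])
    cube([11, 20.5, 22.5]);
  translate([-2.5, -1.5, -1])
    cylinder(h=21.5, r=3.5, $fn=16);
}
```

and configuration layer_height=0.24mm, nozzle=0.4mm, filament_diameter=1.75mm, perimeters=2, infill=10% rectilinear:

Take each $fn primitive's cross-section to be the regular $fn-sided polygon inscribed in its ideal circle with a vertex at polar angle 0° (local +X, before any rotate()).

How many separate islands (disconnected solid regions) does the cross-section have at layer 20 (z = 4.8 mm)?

1

At z = 4.8 mm: the 13×30 cube contributes its full rectangle; the r=2.5 cylinder at (-4, 7.5) gives a regular 16-gon of circumradius 2.5 (constant along its height); the 11×20.5 cube at (8, 13.5) contributes its full rectangle; the cylinder at (-2.5, -1.5): section is a regular 16-gon, circumradius r=3.5; Taking the first minus the rest: starting from the 13×30 cube, the r=2.5 cylinder at (-4, 7.5) misses the remaining region (no effect); the 11×20.5 cube at (8, 13.5) partially overlaps it — only the 82.50 mm² overlap (of its 225.50 mm²) is removed, clipping the outline; the r=3.5 cylinder at (-2.5, -1.5) partially overlaps it — only the 0.29 mm² overlap (of its 37.50 mm²) is removed, clipping the outline — 1 connected region. Overall, the cross-section is a single solid region. Island count = 1.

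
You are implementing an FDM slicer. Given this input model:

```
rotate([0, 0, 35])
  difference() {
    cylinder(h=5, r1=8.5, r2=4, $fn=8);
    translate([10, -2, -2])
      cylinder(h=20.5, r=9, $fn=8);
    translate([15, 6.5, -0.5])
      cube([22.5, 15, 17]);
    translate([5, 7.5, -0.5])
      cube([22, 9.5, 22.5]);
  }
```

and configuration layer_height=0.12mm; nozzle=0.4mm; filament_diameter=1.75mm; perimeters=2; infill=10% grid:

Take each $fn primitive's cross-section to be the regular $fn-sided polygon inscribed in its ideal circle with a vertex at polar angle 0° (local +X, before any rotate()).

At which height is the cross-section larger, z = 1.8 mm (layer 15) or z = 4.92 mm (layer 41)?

layer 15 (z = 1.8 mm)

Layer 15 (z = 1.8): the cone (r1=8.5→r2=4) has section circumradius 6.880 here — a regular 8-gon (area = (8/2)·6.880²·sin(360°/8) = 133.88 mm²); the r=9 cylinder at (10, -2) contributes a regular 8-gon of circumradius 9 (area = (8/2)·9.000²·sin(360°/8) = 229.10 mm²); the cube at (15, 6.5) is present — its section is the full 22.5×15 rectangle (area 337.50 mm²); the cube at (5, 7.5) is present — its section is the full 22×9.5 rectangle (area 209.00 mm²); Subtracting the remaining from the first: starting from the cone (133.88 mm²), the r=9 cylinder at (10, -2) partially overlaps it — only the 36.96 mm² overlap (of its 229.10 mm²) is removed, clipping the outline; the 22.5×15 cube at (15, 6.5) misses the remaining region (no effect); the 22×9.5 cube at (5, 7.5) misses the remaining region (no effect) — area = 96.92 mm²; (whole slice rotated 35° about Z — lengths, areas and connectivity unchanged). So its area = 96.92 mm². Layer 41 (z = 4.92): the cone contributes a regular 8-gon of circumradius 4.072 (interpolated between r1=8.5 and r2=4 at t=0.984) (area = (8/2)·4.072²·sin(360°/8) = 46.90 mm²); the r=9 cylinder at (10, -2) contributes a regular 8-gon of circumradius 9 (area = (8/2)·9.000²·sin(360°/8) = 229.10 mm²); the 22.5×15 cube at (15, 6.5) contributes its full rectangle (area 337.50 mm²); the 22×9.5 cube at (5, 7.5) contributes its full rectangle (area 209.00 mm²); Taking the first minus the rest: starting from the cone (46.90 mm²), the r=9 cylinder at (10, -2) partially overlaps it — only the 9.58 mm² overlap (of its 229.10 mm²) is removed, clipping the outline; the 22.5×15 cube at (15, 6.5) misses the remaining region (no effect); the 22×9.5 cube at (5, 7.5) misses the remaining region (no effect) — area = 37.32 mm²; (rotated 35° about Z; rotation is an isometry so areas/perimeters/island counts are preserved). So its area = 37.32 mm². Layer 15 is larger (96.92 vs 37.32 mm²).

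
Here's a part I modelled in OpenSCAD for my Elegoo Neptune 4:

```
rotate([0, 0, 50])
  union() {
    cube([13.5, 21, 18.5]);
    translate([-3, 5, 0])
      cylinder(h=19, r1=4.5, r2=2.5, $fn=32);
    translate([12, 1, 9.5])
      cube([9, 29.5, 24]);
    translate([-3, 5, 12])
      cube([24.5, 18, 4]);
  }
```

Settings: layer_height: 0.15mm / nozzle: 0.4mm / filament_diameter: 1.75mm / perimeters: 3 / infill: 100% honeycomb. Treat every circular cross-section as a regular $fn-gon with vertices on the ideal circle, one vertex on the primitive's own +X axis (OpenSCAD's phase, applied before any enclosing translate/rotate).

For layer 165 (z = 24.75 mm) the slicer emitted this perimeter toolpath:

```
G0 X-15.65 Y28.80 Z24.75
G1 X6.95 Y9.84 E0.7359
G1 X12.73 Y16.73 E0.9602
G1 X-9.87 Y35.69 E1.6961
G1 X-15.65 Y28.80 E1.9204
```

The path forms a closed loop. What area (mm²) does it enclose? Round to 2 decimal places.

Apply the shoelace formula to the sequence of (X, Y) vertices; enclosed area = 265.30 mm².

265.30 mm²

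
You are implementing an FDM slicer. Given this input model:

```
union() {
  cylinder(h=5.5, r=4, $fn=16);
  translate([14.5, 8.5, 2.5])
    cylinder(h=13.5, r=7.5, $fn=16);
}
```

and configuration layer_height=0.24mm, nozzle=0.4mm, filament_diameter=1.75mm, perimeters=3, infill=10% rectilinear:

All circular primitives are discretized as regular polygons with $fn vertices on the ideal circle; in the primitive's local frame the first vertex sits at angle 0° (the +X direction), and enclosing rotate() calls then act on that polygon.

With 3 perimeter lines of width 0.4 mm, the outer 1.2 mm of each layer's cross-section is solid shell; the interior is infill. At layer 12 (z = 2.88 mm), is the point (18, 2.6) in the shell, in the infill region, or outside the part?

shell

At z = 2.88 mm: the cylinder: section is a regular 16-gon, circumradius r=4; the r=7.5 cylinder at (14.5, 8.5) contributes a regular 16-gon of circumradius 7.5; Merging all regions: the 2 present regions are separate (no shared area or edge), so areas and boundary lengths simply add and each stays a separate island — 2 connected regions. Overall, the cross-section has 2 separate islands. The nearest boundary edge runs (19.80, 3.20)→(17.37, 1.57); distance from the point to it = 0.51 mm. (Shell/infill is judged within the island containing the point — the largest one.) The point is inside the cross-section, 0.51 mm from the nearest boundary — within the 1.2 mm shell band (3 × 0.4).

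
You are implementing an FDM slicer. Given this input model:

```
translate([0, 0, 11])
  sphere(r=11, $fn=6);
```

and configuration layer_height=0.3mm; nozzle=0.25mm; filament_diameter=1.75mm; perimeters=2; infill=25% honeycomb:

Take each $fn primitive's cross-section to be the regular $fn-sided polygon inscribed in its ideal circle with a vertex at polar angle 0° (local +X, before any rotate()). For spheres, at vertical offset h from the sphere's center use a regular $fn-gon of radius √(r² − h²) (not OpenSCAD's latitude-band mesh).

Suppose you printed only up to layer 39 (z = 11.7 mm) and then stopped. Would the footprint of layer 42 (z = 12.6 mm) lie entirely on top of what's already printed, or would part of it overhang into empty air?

Compare the two slices. At z = 11.7: the r=11 sphere contributes a regular 6-gon of circumradius √(11²−0.7²) = 10.978 (area = (6/2)·10.978²·sin(360°/6) = 313.09 mm²). At z = 12.6: the sphere: section is a regular 6-gon, circumradius = √(r²−h²) = √(11²−1.6²) = 10.883 (area = (6/2)·10.883²·sin(360°/6) = 307.72 mm²). Checking containment: the cross-section at z = 12.6 is a subset of the cross-section at z = 11.7.

entirely on top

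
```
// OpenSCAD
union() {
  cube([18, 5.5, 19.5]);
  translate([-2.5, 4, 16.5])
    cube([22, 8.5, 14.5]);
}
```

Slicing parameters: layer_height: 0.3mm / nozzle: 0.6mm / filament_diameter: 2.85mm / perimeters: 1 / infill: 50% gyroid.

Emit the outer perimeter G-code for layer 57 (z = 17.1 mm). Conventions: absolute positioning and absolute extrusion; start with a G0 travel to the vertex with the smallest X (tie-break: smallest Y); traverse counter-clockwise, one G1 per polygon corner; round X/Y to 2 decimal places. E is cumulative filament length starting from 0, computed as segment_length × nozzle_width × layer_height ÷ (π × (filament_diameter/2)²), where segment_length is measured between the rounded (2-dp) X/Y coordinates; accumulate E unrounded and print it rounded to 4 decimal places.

G0 X-2.50 Y4.00 Z17.10
G1 X0.00 Y4.00 E0.0705
G1 X0.00 Y0.00 E0.1834
G1 X18.00 Y0.00 E0.6913
G1 X18.00 Y4.00 E0.8042
G1 X19.50 Y4.00 E0.8465
G1 X19.50 Y12.50 E1.0863
G1 X-2.50 Y12.50 E1.7071
G1 X-2.50 Y4.00 E1.9469

At z = 17.1 mm: the cube is present — its section is the full 18×5.5 rectangle; the cube at (-2.5, 4) (footprint 22×8.5) is included at this height; Merging all regions: the regions partially overlap (shared area 27.00 mm²), so overlapping operands fuse into one piece — 1 connected region. The outline is a single polygon with 8 vertices. Extrusion per mm of travel: 0.6 × 0.3 / (π × 1.425²) = 0.028216. Accumulating E over each segment gives final E = 1.9469.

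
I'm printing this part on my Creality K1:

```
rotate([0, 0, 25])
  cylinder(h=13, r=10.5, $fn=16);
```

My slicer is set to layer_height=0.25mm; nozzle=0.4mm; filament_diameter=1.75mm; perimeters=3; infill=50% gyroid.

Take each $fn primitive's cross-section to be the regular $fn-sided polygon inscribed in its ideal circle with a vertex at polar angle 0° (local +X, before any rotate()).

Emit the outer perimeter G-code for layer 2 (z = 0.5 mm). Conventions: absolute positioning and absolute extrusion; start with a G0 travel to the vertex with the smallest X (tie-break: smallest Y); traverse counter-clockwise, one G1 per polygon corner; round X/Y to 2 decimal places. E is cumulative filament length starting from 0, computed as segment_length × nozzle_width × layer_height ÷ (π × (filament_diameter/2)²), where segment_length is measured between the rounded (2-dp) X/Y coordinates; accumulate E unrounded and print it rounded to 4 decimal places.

At z = 0.5 mm: the r=10.5 cylinder contributes a regular 16-gon of circumradius 10.5; (whole slice rotated 25° about Z — lengths, areas and connectivity unchanged). The outline is a single polygon with 16 vertices. Extrusion per mm of travel: 0.4 × 0.25 / (π × 0.875²) = 0.041575. Accumulating E over each segment gives final E = 2.7255.

G0 X-10.49 Y-0.46 Z0.50
G1 X-9.52 Y-4.44 E0.1703
G1 X-7.09 Y-7.74 E0.3407
G1 X-3.59 Y-9.87 E0.5110
G1 X0.46 Y-10.49 E0.6814
G1 X4.44 Y-9.52 E0.8517
G1 X7.74 Y-7.09 E1.0221
G1 X9.87 Y-3.59 E1.1924
G1 X10.49 Y0.46 E1.3628
G1 X9.52 Y4.44 E1.5331
G1 X7.09 Y7.74 E1.7034
G1 X3.59 Y9.87 E1.8738
G1 X-0.46 Y10.49 E2.0441
G1 X-4.44 Y9.52 E2.2144
G1 X-7.74 Y7.09 E2.3848
G1 X-9.87 Y3.59 E2.5552
G1 X-10.49 Y-0.46 E2.7255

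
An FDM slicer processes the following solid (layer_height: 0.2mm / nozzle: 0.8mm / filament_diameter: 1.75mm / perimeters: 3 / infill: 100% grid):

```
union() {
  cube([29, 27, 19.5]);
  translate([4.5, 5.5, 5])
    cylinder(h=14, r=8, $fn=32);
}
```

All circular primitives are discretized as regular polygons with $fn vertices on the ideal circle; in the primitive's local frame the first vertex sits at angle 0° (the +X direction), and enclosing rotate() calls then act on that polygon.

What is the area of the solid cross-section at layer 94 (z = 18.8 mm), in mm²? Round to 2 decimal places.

At z = 18.8 mm: the cube is present — its section is the full 29×27 rectangle (area 783.00 mm²); the r=8 cylinder at (4.5, 5.5) gives a regular 32-gon of circumradius 8 (constant along its height) (area = (32/2)·8.000²·sin(360°/32) = 199.77 mm²); Combining (union): the regions partially overlap — summed areas 982.77 mm² minus the doubly-counted overlap 148.65 mm² gives 834.13 mm² — area = 834.13 mm². Overall, the cross-section is a single solid region. Net area = 834.13 mm².

834.13 mm²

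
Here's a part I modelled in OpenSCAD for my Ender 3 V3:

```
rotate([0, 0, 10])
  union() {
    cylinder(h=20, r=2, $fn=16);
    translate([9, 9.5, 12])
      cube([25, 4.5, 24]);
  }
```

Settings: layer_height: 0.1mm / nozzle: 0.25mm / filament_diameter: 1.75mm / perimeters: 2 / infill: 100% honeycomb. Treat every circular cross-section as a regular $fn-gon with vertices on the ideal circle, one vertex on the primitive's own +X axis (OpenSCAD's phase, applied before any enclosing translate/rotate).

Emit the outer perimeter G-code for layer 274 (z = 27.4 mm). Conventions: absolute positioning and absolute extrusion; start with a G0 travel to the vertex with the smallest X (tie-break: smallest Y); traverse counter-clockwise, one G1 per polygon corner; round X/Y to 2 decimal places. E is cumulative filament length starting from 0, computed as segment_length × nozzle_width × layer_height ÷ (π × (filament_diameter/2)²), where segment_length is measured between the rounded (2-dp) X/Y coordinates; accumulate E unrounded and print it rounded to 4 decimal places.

G0 X6.43 Y15.35 Z27.40
G1 X7.21 Y10.92 E0.0468
G1 X31.83 Y15.26 E0.3066
G1 X31.05 Y19.69 E0.3533
G1 X6.43 Y15.35 E0.6132

At z = 27.4 mm: the cylinder is not intersected at this z (z outside [0, 20]); the 25×4.5 cube at (9, 9.5) contributes its full rectangle; Combining (union): only the 25×4.5 cube at (9, 9.5) is present, so the union is just that shape — 1 connected region; (whole slice rotated 10° about Z — lengths, areas and connectivity unchanged). The outline is a single polygon with 4 vertices. Extrusion per mm of travel: 0.25 × 0.1 / (π × 0.875²) = 0.010394. Accumulating E over each segment gives final E = 0.6132.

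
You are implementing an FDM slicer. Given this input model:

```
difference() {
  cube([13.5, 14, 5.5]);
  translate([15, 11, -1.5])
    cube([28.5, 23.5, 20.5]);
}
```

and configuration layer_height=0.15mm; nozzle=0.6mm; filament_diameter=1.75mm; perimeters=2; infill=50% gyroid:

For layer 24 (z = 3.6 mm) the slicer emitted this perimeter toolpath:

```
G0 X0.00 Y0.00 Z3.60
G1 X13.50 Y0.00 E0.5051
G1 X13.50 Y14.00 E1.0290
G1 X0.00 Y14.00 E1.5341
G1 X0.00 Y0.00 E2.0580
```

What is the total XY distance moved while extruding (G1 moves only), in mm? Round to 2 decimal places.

55.00 mm

Sum the Euclidean lengths of each G1 segment: total = 55.00 mm.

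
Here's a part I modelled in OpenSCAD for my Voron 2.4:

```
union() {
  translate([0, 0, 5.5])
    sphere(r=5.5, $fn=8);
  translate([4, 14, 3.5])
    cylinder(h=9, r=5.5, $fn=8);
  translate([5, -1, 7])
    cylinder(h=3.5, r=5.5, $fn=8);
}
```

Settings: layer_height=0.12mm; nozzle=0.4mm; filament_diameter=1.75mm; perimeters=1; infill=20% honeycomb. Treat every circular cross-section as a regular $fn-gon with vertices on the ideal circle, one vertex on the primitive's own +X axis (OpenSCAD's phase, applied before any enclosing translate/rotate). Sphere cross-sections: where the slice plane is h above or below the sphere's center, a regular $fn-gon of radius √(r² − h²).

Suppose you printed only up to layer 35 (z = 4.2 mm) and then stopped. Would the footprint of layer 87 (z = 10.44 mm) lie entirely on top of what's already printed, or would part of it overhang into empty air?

part overhangs

Compare the two slices. At z = 4.2: the r=5.5 sphere contributes a regular 8-gon of circumradius √(5.5²−1.3²) = 5.344 (area = (8/2)·5.344²·sin(360°/8) = 80.78 mm²); the r=5.5 cylinder at (4, 14) contributes a regular 8-gon of circumradius 5.5 (area = (8/2)·5.500²·sin(360°/8) = 85.56 mm²); the cylinder at (5, -1) is not intersected at this z (z outside [7, 10.5]); Merging all regions: the 2 present regions are separate (no shared area or edge), so areas and boundary lengths simply add and each stays a separate island — area = 166.34 mm². At z = 10.44: the sphere: section is a regular 8-gon, circumradius = √(r²−h²) = √(5.5²−4.94²) = 2.418 (area = (8/2)·2.418²·sin(360°/8) = 16.54 mm²); the r=5.5 cylinder at (4, 14) contributes a regular 8-gon of circumradius 5.5 (area = (8/2)·5.500²·sin(360°/8) = 85.56 mm²); the r=5.5 cylinder at (5, -1) gives a regular 8-gon of circumradius 5.5 (constant along its height) (area = (8/2)·5.500²·sin(360°/8) = 85.56 mm²); Combining (union): the regions partially overlap — summed areas 187.66 mm² minus the doubly-counted overlap 8.00 mm² gives 179.66 mm² — area = 179.66 mm². Checking containment: at z = 10.44 the cross-section extends beyond the z = 4.2 cross-section by about 52.67 mm².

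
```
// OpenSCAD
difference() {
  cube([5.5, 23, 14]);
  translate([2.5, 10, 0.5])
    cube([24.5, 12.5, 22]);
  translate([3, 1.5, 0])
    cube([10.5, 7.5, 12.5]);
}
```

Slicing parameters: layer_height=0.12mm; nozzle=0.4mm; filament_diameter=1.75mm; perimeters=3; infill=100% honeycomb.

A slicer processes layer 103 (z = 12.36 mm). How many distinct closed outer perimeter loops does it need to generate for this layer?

At z = 12.36 mm: the cube is present — its section is the full 5.5×23 rectangle; the cube at (2.5, 10) (footprint 24.5×12.5) is included at this height; the cube at (3, 1.5) is present — its section is the full 10.5×7.5 rectangle; Taking the first minus the rest: starting from the 5.5×23 cube, the 24.5×12.5 cube at (2.5, 10) partially overlaps it — only the 37.50 mm² overlap (of its 306.25 mm²) is removed, clipping the outline; the 10.5×7.5 cube at (3, 1.5) partially overlaps it — only the 18.75 mm² overlap (of its 78.75 mm²) is removed, clipping the outline — 1 connected region. The result has 1 disconnected region.

1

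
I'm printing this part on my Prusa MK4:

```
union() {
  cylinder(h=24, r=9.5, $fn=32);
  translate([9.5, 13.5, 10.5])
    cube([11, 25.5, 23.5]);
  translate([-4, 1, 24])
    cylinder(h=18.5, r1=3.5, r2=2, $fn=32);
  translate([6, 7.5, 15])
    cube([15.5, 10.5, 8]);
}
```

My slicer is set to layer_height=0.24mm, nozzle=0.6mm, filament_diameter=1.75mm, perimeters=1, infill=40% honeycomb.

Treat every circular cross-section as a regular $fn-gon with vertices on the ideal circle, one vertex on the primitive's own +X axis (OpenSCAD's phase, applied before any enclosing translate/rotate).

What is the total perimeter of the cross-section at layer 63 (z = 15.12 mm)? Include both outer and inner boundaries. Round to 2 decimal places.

At z = 15.12 mm: the cylinder: section is a regular 32-gon, circumradius r=9.5 (perimeter = 2·32·9.500·sin(180°/32) = 59.59 mm); the 11×25.5 cube at (9.5, 13.5) contributes its full rectangle (perimeter 73.00 mm); the cone at (-4, 1) does not reach this height (z outside [24, 42.5]); the cube at (6, 7.5) (footprint 15.5×10.5) is included at this height (perimeter 52.00 mm); Merging all regions: the regions partially overlap (shared area 49.50 mm²), so the edge portions inside another operand are dropped and the merged outline is re-measured after clipping — boundary = 153.59 mm. Overall, the cross-section has 2 separate islands. Total boundary length (outer) = 153.59 mm.

153.59 mm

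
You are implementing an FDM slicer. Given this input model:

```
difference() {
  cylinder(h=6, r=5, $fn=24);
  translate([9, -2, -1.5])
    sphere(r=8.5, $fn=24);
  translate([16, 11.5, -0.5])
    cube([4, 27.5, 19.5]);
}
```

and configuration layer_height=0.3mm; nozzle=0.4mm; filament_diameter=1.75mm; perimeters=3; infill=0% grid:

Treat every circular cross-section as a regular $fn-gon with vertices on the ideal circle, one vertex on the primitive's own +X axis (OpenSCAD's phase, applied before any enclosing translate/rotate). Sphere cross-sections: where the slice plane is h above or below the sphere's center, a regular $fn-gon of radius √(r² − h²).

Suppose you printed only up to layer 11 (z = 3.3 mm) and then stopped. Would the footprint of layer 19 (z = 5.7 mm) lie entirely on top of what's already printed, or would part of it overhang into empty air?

Compare the two slices. At z = 3.3: the r=5 cylinder contributes a regular 24-gon of circumradius 5 (area = (24/2)·5.000²·sin(360°/24) = 77.65 mm²); the r=8.5 sphere at (9, -2) contributes a regular 24-gon of circumradius √(8.5²−4.8²) = 7.015 (area = (24/2)·7.015²·sin(360°/24) = 152.84 mm²); the cube at (16, 11.5) is present — its section is the full 4×27.5 rectangle (area 110.00 mm²); Taking the first minus the rest: starting from the r=5 cylinder (77.65 mm²), the r=8.5 sphere at (9, -2) partially overlaps it — only the 13.89 mm² overlap (of its 152.84 mm²) is removed, clipping the outline; the 4×27.5 cube at (16, 11.5) misses the remaining region (no effect) — area = 63.75 mm². At z = 5.7: the r=5 cylinder contributes a regular 24-gon of circumradius 5 (area = (24/2)·5.000²·sin(360°/24) = 77.65 mm²); the r=8.5 sphere at (9, -2) slices to a regular 24-gon of circumradius 4.518 (√(r²−h²) with h=7.2 from center) (area = (24/2)·4.518²·sin(360°/24) = 63.39 mm²); the cube at (16, 11.5) is present — its section is the full 4×27.5 rectangle (area 110.00 mm²); Taking the first minus the rest: starting from the r=5 cylinder (77.65 mm²), the r=8.5 sphere at (9, -2) partially overlaps it — only the 0.34 mm² overlap (of its 63.39 mm²) is removed, clipping the outline; the 4×27.5 cube at (16, 11.5) misses the remaining region (no effect) — area = 77.30 mm². Checking containment: at z = 5.7 the cross-section extends beyond the z = 3.3 cross-section by about 13.55 mm².

part overhangs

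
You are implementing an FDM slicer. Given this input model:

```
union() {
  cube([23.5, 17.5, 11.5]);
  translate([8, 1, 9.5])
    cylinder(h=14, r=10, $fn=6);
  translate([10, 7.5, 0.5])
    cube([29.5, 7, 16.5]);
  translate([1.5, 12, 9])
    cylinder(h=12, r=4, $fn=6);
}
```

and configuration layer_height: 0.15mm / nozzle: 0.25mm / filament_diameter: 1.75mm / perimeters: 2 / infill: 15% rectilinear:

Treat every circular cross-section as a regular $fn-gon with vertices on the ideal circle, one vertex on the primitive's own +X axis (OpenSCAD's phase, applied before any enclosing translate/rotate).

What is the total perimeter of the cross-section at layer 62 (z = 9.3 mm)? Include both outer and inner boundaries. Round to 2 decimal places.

116.07 mm

At z = 9.3 mm: the 23.5×17.5 cube contributes its full rectangle (perimeter 82.00 mm); the cylinder at (8, 1) does not reach this height (z outside [9.5, 23.5]); the cube at (10, 7.5) is present — its section is the full 29.5×7 rectangle (perimeter 73.00 mm); the r=4 cylinder at (1.5, 12) gives a regular 6-gon of circumradius 4 (constant along its height) (perimeter = 2·6·4.000·sin(180°/6) = 24.00 mm); Combining (union): the regions partially overlap (shared area 125.68 mm²), so the edge portions inside another operand are dropped and the merged outline is re-measured after clipping — boundary = 116.07 mm. Overall, the cross-section is a single solid region. Total boundary length (outer) = 116.07 mm.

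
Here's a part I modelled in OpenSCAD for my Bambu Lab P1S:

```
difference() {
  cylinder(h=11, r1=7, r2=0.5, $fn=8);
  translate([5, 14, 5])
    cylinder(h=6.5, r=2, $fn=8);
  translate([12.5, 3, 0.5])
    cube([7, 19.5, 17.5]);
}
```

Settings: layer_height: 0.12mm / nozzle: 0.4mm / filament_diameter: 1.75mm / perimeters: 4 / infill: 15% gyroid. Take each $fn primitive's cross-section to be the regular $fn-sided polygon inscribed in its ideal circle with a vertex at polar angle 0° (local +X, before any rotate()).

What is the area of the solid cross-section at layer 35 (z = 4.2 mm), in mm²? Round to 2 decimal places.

57.74 mm²

At z = 4.2 mm: the cone (r1=7→r2=0.5) has section circumradius 4.518 here — a regular 8-gon (area = (8/2)·4.518²·sin(360°/8) = 57.74 mm²); the cylinder at (5, 14) is absent (z outside [5, 11.5]); the 7×19.5 cube at (12.5, 3) contributes its full rectangle (area 136.50 mm²); After the difference (first − rest): starting from the cone (57.74 mm²), the 7×19.5 cube at (12.5, 3) misses the remaining region (no effect) — area = 57.74 mm². Overall, the cross-section is a single solid region. Net area = 57.74 mm².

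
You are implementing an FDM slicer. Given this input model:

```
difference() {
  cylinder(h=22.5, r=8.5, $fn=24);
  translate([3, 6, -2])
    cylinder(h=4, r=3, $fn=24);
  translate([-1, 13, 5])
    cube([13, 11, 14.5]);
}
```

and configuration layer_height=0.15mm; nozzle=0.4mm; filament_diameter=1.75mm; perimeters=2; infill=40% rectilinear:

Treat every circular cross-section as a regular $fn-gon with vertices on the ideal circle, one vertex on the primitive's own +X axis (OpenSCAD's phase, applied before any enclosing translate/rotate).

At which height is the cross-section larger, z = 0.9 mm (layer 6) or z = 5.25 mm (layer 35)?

Layer 6 (z = 0.9): the r=8.5 cylinder gives a regular 24-gon of circumradius 8.5 (constant along its height) (area = (24/2)·8.500²·sin(360°/24) = 224.40 mm²); the r=3 cylinder at (3, 6) gives a regular 24-gon of circumradius 3 (constant along its height) (area = (24/2)·3.000²·sin(360°/24) = 27.95 mm²); the cube at (-1, 13) does not reach this height (z outside [5, 19.5]); Subtracting the remaining from the first: starting from the r=8.5 cylinder (224.40 mm²), the r=3 cylinder at (3, 6) partially overlaps it — only the 23.09 mm² overlap (of its 27.95 mm²) is removed, clipping the outline — area = 201.31 mm². So its area = 201.31 mm². Layer 35 (z = 5.25): the r=8.5 cylinder gives a regular 24-gon of circumradius 8.5 (constant along its height) (area = (24/2)·8.500²·sin(360°/24) = 224.40 mm²); the cylinder at (3, 6) does not reach this height (z outside [-2, 2]); the cube at (-1, 13) (footprint 13×11) is included at this height (area 143.00 mm²); Taking the first minus the rest: starting from the r=8.5 cylinder (224.40 mm²), the 13×11 cube at (-1, 13) misses the remaining region (no effect) — area = 224.40 mm². So its area = 224.40 mm². Layer 35 is larger (224.40 vs 201.31 mm²).

layer 35 (z = 5.25 mm)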